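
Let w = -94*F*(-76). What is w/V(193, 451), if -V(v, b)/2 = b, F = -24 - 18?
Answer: 150024/451 ≈ 332.65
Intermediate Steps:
F = -42
V(v, b) = -2*b
w = -300048 (w = -94*(-42)*(-76) = 3948*(-76) = -300048)
w/V(193, 451) = -300048/((-2*451)) = -300048/(-902) = -300048*(-1/902) = 150024/451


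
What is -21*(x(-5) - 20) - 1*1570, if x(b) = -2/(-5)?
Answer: -5792/5 ≈ -1158.4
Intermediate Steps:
x(b) = ⅖ (x(b) = -2*(-⅕) = ⅖)
-21*(x(-5) - 20) - 1*1570 = -21*(⅖ - 20) - 1*1570 = -21*(-98/5) - 1570 = 2058/5 - 1570 = -5792/5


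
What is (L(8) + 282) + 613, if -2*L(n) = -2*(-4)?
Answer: 891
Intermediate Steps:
L(n) = -4 (L(n) = -(-1)*(-4) = -½*8 = -4)
(L(8) + 282) + 613 = (-4 + 282) + 613 = 278 + 613 = 891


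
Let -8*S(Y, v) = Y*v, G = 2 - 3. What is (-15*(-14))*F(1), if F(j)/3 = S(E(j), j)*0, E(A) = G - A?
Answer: 0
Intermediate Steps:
G = -1
E(A) = -1 - A
S(Y, v) = -Y*v/8
F(j) = 0 (F(j) = 3*(-(-1 - j)*j/8*0) = 3*(-j*(-1 - j)/8*0) = 3*0 = 0)
(-15*(-14))*F(1) = -15*(-14)*0 = 210*0 = 0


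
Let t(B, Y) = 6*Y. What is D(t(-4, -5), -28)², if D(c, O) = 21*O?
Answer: 345744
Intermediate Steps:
D(t(-4, -5), -28)² = (21*(-28))² = (-588)² = 345744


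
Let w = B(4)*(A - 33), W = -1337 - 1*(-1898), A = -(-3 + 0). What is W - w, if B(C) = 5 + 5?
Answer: 861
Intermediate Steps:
B(C) = 10
A = 3 (A = -1*(-3) = 3)
W = 561 (W = -1337 + 1898 = 561)
w = -300 (w = 10*(3 - 33) = 10*(-30) = -300)
W - w = 561 - 1*(-300) = 561 + 300 = 861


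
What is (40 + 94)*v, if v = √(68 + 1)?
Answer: 134*√69 ≈ 1113.1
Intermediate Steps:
v = √69 ≈ 8.3066
(40 + 94)*v = (40 + 94)*√69 = 134*√69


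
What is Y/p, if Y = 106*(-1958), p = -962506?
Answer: 103774/481253 ≈ 0.21563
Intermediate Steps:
Y = -207548
Y/p = -207548/(-962506) = -207548*(-1/962506) = 103774/481253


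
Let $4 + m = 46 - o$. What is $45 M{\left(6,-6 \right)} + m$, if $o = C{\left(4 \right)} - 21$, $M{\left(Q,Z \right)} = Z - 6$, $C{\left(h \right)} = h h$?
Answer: $-493$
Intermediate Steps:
$C{\left(h \right)} = h^{2}$
$M{\left(Q,Z \right)} = -6 + Z$
$o = -5$ ($o = 4^{2} - 21 = 16 - 21 = -5$)
$m = 47$ ($m = -4 + \left(46 - -5\right) = -4 + \left(46 + 5\right) = -4 + 51 = 47$)
$45 M{\left(6,-6 \right)} + m = 45 \left(-6 - 6\right) + 47 = 45 \left(-12\right) + 47 = -540 + 47 = -493$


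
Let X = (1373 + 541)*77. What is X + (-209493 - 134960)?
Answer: -197075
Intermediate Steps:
X = 147378 (X = 1914*77 = 147378)
X + (-209493 - 134960) = 147378 + (-209493 - 134960) = 147378 - 344453 = -197075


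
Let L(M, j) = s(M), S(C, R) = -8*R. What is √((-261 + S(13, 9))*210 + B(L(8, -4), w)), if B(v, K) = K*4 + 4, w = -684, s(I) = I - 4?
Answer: I*√72662 ≈ 269.56*I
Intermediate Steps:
s(I) = -4 + I
L(M, j) = -4 + M
B(v, K) = 4 + 4*K (B(v, K) = 4*K + 4 = 4 + 4*K)
√((-261 + S(13, 9))*210 + B(L(8, -4), w)) = √((-261 - 8*9)*210 + (4 + 4*(-684))) = √((-261 - 72)*210 + (4 - 2736)) = √(-333*210 - 2732) = √(-69930 - 2732) = √(-72662) = I*√72662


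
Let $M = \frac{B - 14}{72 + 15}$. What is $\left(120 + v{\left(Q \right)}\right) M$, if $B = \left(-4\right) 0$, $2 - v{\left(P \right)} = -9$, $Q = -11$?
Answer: $- \frac{1834}{87} \approx -21.08$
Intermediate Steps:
$v{\left(P \right)} = 11$ ($v{\left(P \right)} = 2 - -9 = 2 + 9 = 11$)
$B = 0$
$M = - \frac{14}{87}$ ($M = \frac{0 - 14}{72 + 15} = - \frac{14}{87} \approx -0.16092$)
$\left(120 + v{\left(Q \right)}\right) M = \left(120 + 11\right) \left(- \frac{14}{87}\right) = 131 \left(- \frac{14}{87}\right) = - \frac{1834}{87}$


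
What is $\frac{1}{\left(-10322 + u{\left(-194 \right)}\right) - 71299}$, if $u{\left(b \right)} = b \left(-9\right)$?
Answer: $- \frac{1}{79875} \approx -1.252 \cdot 10^{-5}$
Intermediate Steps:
$u{\left(b \right)} = - 9 b$
$\frac{1}{\left(-10322 + u{\left(-194 \right)}\right) - 71299} = \frac{1}{\left(-10322 - -1746\right) - 71299} = \frac{1}{\left(-10322 + 1746\right) - 71299} = \frac{1}{-8576 - 71299} = \frac{1}{-79875} = - \frac{1}{79875}$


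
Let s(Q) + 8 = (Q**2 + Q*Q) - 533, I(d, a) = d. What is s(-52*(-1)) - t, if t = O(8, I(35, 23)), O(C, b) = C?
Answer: 4859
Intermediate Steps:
s(Q) = -541 + 2*Q**2 (s(Q) = -8 + ((Q**2 + Q*Q) - 533) = -8 + ((Q**2 + Q**2) - 533) = -8 + (2*Q**2 - 533) = -8 + (-533 + 2*Q**2) = -541 + 2*Q**2)
t = 8
s(-52*(-1)) - t = (-541 + 2*(-52*(-1))**2) - 1*8 = (-541 + 2*52**2) - 8 = (-541 + 2*2704) - 8 = (-541 + 5408) - 8 = 4867 - 8 = 4859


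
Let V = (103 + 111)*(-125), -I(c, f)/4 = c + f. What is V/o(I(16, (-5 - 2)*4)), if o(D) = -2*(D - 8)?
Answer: 2675/8 ≈ 334.38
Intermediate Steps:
I(c, f) = -4*c - 4*f (I(c, f) = -4*(c + f) = -4*c - 4*f)
o(D) = 16 - 2*D (o(D) = -2*(-8 + D) = 16 - 2*D)
V = -26750 (V = 214*(-125) = -26750)
V/o(I(16, (-5 - 2)*4)) = -26750/(16 - 2*(-4*16 - 4*(-5 - 2)*4)) = -26750/(16 - 2*(-64 - (-28)*4)) = -26750/(16 - 2*(-64 - 4*(-28))) = -26750/(16 - 2*(-64 + 112)) = -26750/(16 - 2*48) = -26750/(16 - 96) = -26750/(-80) = -26750*(-1/80) = 2675/8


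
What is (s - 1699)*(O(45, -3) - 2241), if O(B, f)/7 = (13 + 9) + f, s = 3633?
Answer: -4076872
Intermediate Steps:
O(B, f) = 154 + 7*f (O(B, f) = 7*((13 + 9) + f) = 7*(22 + f) = 154 + 7*f)
(s - 1699)*(O(45, -3) - 2241) = (3633 - 1699)*((154 + 7*(-3)) - 2241) = 1934*((154 - 21) - 2241) = 1934*(133 - 2241) = 1934*(-2108) = -4076872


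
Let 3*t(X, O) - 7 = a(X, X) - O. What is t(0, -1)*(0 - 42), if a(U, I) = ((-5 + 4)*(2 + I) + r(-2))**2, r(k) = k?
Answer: -336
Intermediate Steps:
a(U, I) = (-4 - I)**2 (a(U, I) = ((-5 + 4)*(2 + I) - 2)**2 = (-(2 + I) - 2)**2 = ((-2 - I) - 2)**2 = (-4 - I)**2)
t(X, O) = 7/3 - O/3 + (4 + X)**2/3 (t(X, O) = 7/3 + ((4 + X)**2 - O)/3 = 7/3 + (-O/3 + (4 + X)**2/3) = 7/3 - O/3 + (4 + X)**2/3)
t(0, -1)*(0 - 42) = (7/3 - 1/3*(-1) + (4 + 0)**2/3)*(0 - 42) = (7/3 + 1/3 + (1/3)*4**2)*(-42) = (7/3 + 1/3 + (1/3)*16)*(-42) = (7/3 + 1/3 + 16/3)*(-42) = 8*(-42) = -336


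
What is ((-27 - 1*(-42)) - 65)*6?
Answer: -300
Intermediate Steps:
((-27 - 1*(-42)) - 65)*6 = ((-27 + 42) - 65)*6 = (15 - 65)*6 = -50*6 = -300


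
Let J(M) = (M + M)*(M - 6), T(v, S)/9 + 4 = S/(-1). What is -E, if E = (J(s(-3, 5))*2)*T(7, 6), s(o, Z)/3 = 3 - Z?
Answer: 25920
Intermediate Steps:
s(o, Z) = 9 - 3*Z (s(o, Z) = 3*(3 - Z) = 9 - 3*Z)
T(v, S) = -36 - 9*S (T(v, S) = -36 + 9*(S/(-1)) = -36 + 9*(S*(-1)) = -36 + 9*(-S) = -36 - 9*S)
J(M) = 2*M*(-6 + M) (J(M) = (2*M)*(-6 + M) = 2*M*(-6 + M))
E = -25920 (E = ((2*(9 - 3*5)*(-6 + (9 - 3*5)))*2)*(-36 - 9*6) = ((2*(9 - 15)*(-6 + (9 - 15)))*2)*(-36 - 54) = ((2*(-6)*(-6 - 6))*2)*(-90) = ((2*(-6)*(-12))*2)*(-90) = (144*2)*(-90) = 288*(-90) = -25920)
-E = -1*(-25920) = 25920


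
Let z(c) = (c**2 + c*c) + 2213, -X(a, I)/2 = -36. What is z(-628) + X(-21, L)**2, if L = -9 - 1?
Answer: 796165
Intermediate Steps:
L = -10
X(a, I) = 72 (X(a, I) = -2*(-36) = 72)
z(c) = 2213 + 2*c**2 (z(c) = (c**2 + c**2) + 2213 = 2*c**2 + 2213 = 2213 + 2*c**2)
z(-628) + X(-21, L)**2 = (2213 + 2*(-628)**2) + 72**2 = (2213 + 2*394384) + 5184 = (2213 + 788768) + 5184 = 790981 + 5184 = 796165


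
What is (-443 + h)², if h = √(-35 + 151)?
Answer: 196365 - 1772*√29 ≈ 1.8682e+5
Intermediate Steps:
h = 2*√29 (h = √116 = 2*√29 ≈ 10.770)
(-443 + h)² = (-443 + 2*√29)²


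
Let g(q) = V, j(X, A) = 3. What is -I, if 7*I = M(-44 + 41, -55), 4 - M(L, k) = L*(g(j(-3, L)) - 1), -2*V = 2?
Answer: 2/7 ≈ 0.28571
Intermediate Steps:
V = -1 (V = -1/2*2 = -1)
g(q) = -1
M(L, k) = 4 + 2*L (M(L, k) = 4 - L*(-1 - 1) = 4 - L*(-2) = 4 - (-2)*L = 4 + 2*L)
I = -2/7 (I = (4 + 2*(-44 + 41))/7 = (4 + 2*(-3))/7 = (4 - 6)/7 = (1/7)*(-2) = -2/7 ≈ -0.28571)
-I = -1*(-2/7) = 2/7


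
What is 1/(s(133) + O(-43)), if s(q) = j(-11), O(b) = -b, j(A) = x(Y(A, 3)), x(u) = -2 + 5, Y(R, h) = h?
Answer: 1/46 ≈ 0.021739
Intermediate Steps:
x(u) = 3
j(A) = 3
s(q) = 3
1/(s(133) + O(-43)) = 1/(3 - 1*(-43)) = 1/(3 + 43) = 1/46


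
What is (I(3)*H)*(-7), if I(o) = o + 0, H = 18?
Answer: -378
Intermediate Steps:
I(o) = o
(I(3)*H)*(-7) = (3*18)*(-7) = 54*(-7) = -378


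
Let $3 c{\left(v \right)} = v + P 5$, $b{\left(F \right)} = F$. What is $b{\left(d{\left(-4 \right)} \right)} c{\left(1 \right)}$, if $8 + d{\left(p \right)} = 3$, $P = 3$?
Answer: $- \frac{80}{3} \approx -26.667$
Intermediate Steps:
$d{\left(p \right)} = -5$ ($d{\left(p \right)} = -8 + 3 = -5$)
$c{\left(v \right)} = 5 + \frac{v}{3}$ ($c{\left(v \right)} = \frac{v + 3 \cdot 5}{3} = \frac{v + 15}{3} = \frac{15 + v}{3} = 5 + \frac{v}{3}$)
$b{\left(d{\left(-4 \right)} \right)} c{\left(1 \right)} = - 5 \left(5 + \frac{1}{3} \cdot 1\right) = - 5 \left(5 + \frac{1}{3}\right) = \left(-5\right) \frac{16}{3} = - \frac{80}{3}$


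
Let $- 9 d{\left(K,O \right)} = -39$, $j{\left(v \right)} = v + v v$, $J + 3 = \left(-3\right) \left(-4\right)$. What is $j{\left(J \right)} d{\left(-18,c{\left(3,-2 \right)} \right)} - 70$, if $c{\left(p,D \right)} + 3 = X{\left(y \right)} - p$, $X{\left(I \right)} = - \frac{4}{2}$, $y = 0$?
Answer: $320$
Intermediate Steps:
$J = 9$ ($J = -3 - -12 = -3 + 12 = 9$)
$X{\left(I \right)} = -2$ ($X{\left(I \right)} = \left(-4\right) \frac{1}{2} = -2$)
$j{\left(v \right)} = v + v^{2}$
$c{\left(p,D \right)} = -5 - p$ ($c{\left(p,D \right)} = -3 - \left(2 + p\right) = -5 - p$)
$d{\left(K,O \right)} = \frac{13}{3}$ ($d{\left(K,O \right)} = \left(- \frac{1}{9}\right) \left(-39\right) = \frac{13}{3}$)
$j{\left(J \right)} d{\left(-18,c{\left(3,-2 \right)} \right)} - 70 = 9 \left(1 + 9\right) \frac{13}{3} - 70 = 9 \cdot 10 \cdot \frac{13}{3} - 70 = 90 \cdot \frac{13}{3} - 70 = 390 - 70 = 320$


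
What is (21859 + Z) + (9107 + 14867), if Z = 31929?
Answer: 77762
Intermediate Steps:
(21859 + Z) + (9107 + 14867) = (21859 + 31929) + (9107 + 14867) = 53788 + 23974 = 77762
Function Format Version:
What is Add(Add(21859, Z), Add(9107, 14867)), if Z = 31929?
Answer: 77762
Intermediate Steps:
Add(Add(21859, Z), Add(9107, 14867)) = Add(Add(21859, 31929), Add(9107, 14867)) = Add(53788, 23974) = 77762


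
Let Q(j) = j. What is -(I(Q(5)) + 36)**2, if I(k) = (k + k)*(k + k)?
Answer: -18496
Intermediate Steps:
I(k) = 4*k**2 (I(k) = (2*k)*(2*k) = 4*k**2)
-(I(Q(5)) + 36)**2 = -(4*5**2 + 36)**2 = -(4*25 + 36)**2 = -(100 + 36)**2 = -1*136**2 = -1*18496 = -18496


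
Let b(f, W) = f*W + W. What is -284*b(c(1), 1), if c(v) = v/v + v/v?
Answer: -852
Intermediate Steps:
c(v) = 2 (c(v) = 1 + 1 = 2)
b(f, W) = W + W*f (b(f, W) = W*f + W = W + W*f)
-284*b(c(1), 1) = -284*(1 + 2) = -284*3 = -852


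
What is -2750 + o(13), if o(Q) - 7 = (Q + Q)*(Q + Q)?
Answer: -2067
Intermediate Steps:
o(Q) = 7 + 4*Q**2 (o(Q) = 7 + (Q + Q)*(Q + Q) = 7 + (2*Q)*(2*Q) = 7 + 4*Q**2)
-2750 + o(13) = -2750 + (7 + 4*13**2) = -2750 + (7 + 4*169) = -2750 + (7 + 676) = -2750 + 683 = -2067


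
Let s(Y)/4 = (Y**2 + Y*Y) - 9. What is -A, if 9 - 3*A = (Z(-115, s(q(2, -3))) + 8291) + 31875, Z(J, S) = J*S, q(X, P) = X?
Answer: 13539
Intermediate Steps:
s(Y) = -36 + 8*Y**2 (s(Y) = 4*((Y**2 + Y*Y) - 9) = 4*((Y**2 + Y**2) - 9) = 4*(2*Y**2 - 9) = 4*(-9 + 2*Y**2) = -36 + 8*Y**2)
A = -13539 (A = 3 - ((-115*(-36 + 8*2**2) + 8291) + 31875)/3 = 3 - ((-115*(-36 + 8*4) + 8291) + 31875)/3 = 3 - ((-115*(-36 + 32) + 8291) + 31875)/3 = 3 - ((-115*(-4) + 8291) + 31875)/3 = 3 - ((460 + 8291) + 31875)/3 = 3 - (8751 + 31875)/3 = 3 - 1/3*40626 = 3 - 13542 = -13539)
-A = -1*(-13539) = 13539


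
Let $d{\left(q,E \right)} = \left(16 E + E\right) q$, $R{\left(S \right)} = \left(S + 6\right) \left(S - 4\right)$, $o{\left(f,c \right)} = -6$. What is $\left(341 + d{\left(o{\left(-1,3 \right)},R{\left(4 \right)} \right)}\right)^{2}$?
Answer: $116281$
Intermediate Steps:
$R{\left(S \right)} = \left(-4 + S\right) \left(6 + S\right)$ ($R{\left(S \right)} = \left(6 + S\right) \left(-4 + S\right) = \left(-4 + S\right) \left(6 + S\right)$)
$d{\left(q,E \right)} = 17 E q$
$\left(341 + d{\left(o{\left(-1,3 \right)},R{\left(4 \right)} \right)}\right)^{2} = \left(341 + 17 \left(-24 + 4^{2} + 2 \cdot 4\right) \left(-6\right)\right)^{2} = \left(341 + 17 \left(-24 + 16 + 8\right) \left(-6\right)\right)^{2} = \left(341 + 17 \cdot 0 \left(-6\right)\right)^{2} = \left(341 + 0\right)^{2} = 341^{2} = 116281$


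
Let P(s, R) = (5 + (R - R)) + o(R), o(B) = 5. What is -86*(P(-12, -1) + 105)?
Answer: -9890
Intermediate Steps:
P(s, R) = 10 (P(s, R) = (5 + (R - R)) + 5 = (5 + 0) + 5 = 5 + 5 = 10)
-86*(P(-12, -1) + 105) = -86*(10 + 105) = -86*115 = -9890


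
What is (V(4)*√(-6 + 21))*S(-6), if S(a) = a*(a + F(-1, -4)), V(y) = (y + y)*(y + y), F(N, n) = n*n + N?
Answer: -3456*√15 ≈ -13385.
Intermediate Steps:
F(N, n) = N + n² (F(N, n) = n² + N = N + n²)
V(y) = 4*y² (V(y) = (2*y)*(2*y) = 4*y²)
S(a) = a*(15 + a) (S(a) = a*(a + (-1 + (-4)²)) = a*(a + (-1 + 16)) = a*(a + 15) = a*(15 + a))
(V(4)*√(-6 + 21))*S(-6) = ((4*4²)*√(-6 + 21))*(-6*(15 - 6)) = ((4*16)*√15)*(-6*9) = (64*√15)*(-54) = -3456*√15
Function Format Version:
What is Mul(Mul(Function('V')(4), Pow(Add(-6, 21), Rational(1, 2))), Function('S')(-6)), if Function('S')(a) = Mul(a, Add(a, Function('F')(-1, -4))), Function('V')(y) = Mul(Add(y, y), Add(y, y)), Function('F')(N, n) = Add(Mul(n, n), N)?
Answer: Mul(-3456, Pow(15, Rational(1, 2))) ≈ -13385.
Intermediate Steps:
Function('F')(N, n) = Add(N, Pow(n, 2)) (Function('F')(N, n) = Add(Pow(n, 2), N) = Add(N, Pow(n, 2)))
Function('V')(y) = Mul(4, Pow(y, 2)) (Function('V')(y) = Mul(Mul(2, y), Mul(2, y)) = Mul(4, Pow(y, 2)))
Function('S')(a) = Mul(a, Add(15, a)) (Function('S')(a) = Mul(a, Add(a, Add(-1, Pow(-4, 2)))) = Mul(a, Add(a, Add(-1, 16))) = Mul(a, Add(a, 15)) = Mul(a, Add(15, a)))
Mul(Mul(Function('V')(4), Pow(Add(-6, 21), Rational(1, 2))), Function('S')(-6)) = Mul(Mul(Mul(4, Pow(4, 2)), Pow(Add(-6, 21), Rational(1, 2))), Mul(-6, Add(15, -6))) = Mul(Mul(Mul(4, 16), Pow(15, Rational(1, 2))), Mul(-6, 9)) = Mul(Mul(64, Pow(15, Rational(1, 2))), -54) = Mul(-3456, Pow(15, Rational(1, 2)))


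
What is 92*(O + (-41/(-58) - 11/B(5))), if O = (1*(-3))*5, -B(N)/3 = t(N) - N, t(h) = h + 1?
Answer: -85054/87 ≈ -977.63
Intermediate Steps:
t(h) = 1 + h
B(N) = -3 (B(N) = -3*((1 + N) - N) = -3*1 = -3)
O = -15 (O = -3*5 = -15)
92*(O + (-41/(-58) - 11/B(5))) = 92*(-15 + (-41/(-58) - 11/(-3))) = 92*(-15 + (-41*(-1/58) - 11*(-1/3))) = 92*(-15 + (41/58 + 11/3)) = 92*(-15 + 761/174) = 92*(-1849/174) = -85054/87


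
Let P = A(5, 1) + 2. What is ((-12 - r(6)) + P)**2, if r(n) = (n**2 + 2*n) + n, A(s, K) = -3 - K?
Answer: 4624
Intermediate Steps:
r(n) = n**2 + 3*n
P = -2 (P = (-3 - 1*1) + 2 = (-3 - 1) + 2 = -4 + 2 = -2)
((-12 - r(6)) + P)**2 = ((-12 - 6*(3 + 6)) - 2)**2 = ((-12 - 6*9) - 2)**2 = ((-12 - 1*54) - 2)**2 = ((-12 - 54) - 2)**2 = (-66 - 2)**2 = (-68)**2 = 4624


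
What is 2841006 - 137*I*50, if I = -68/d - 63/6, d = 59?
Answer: 172328729/59 ≈ 2.9208e+6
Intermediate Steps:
I = -1375/118 (I = -68/59 - 63/6 = -68*1/59 - 63*⅙ = -68/59 - 21/2 = -1375/118 ≈ -11.653)
2841006 - 137*I*50 = 2841006 - 137*(-1375/118)*50 = 2841006 - (-188375)*50/118 = 2841006 - 1*(-4709375/59) = 2841006 + 4709375/59 = 172328729/59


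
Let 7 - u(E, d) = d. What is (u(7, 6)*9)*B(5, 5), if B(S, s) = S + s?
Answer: 90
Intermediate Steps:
u(E, d) = 7 - d
(u(7, 6)*9)*B(5, 5) = ((7 - 1*6)*9)*(5 + 5) = ((7 - 6)*9)*10 = (1*9)*10 = 9*10 = 90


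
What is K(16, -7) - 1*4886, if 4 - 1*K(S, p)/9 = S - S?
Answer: -4850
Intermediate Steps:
K(S, p) = 36 (K(S, p) = 36 - 9*(S - S) = 36 - 9*0 = 36 + 0 = 36)
K(16, -7) - 1*4886 = 36 - 1*4886 = 36 - 4886 = -4850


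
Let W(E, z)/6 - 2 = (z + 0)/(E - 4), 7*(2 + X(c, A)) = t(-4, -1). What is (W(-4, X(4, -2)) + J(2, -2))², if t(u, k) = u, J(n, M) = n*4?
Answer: 94249/196 ≈ 480.86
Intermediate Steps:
J(n, M) = 4*n
X(c, A) = -18/7 (X(c, A) = -2 + (⅐)*(-4) = -2 - 4/7 = -18/7)
W(E, z) = 12 + 6*z/(-4 + E) (W(E, z) = 12 + 6*((z + 0)/(E - 4)) = 12 + 6*(z/(-4 + E)) = 12 + 6*z/(-4 + E))
(W(-4, X(4, -2)) + J(2, -2))² = (6*(-8 - 18/7 + 2*(-4))/(-4 - 4) + 4*2)² = (6*(-8 - 18/7 - 8)/(-8) + 8)² = (6*(-⅛)*(-130/7) + 8)² = (195/14 + 8)² = (307/14)² = 94249/196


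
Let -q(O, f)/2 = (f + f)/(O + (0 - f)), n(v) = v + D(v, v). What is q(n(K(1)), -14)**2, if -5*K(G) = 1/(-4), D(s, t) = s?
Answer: 313600/19881 ≈ 15.774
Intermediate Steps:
K(G) = 1/20 (K(G) = -1/5/(-4) = -1/5*(-1/4) = 1/20)
n(v) = 2*v (n(v) = v + v = 2*v)
q(O, f) = -4*f/(O - f) (q(O, f) = -2*(f + f)/(O + (0 - f)) = -2*2*f/(O - f) = -4*f/(O - f))
q(n(K(1)), -14)**2 = (4*(-14)/(-14 - 2/20))**2 = (4*(-14)/(-14 - 1*1/10))**2 = (4*(-14)/(-14 - 1/10))**2 = (4*(-14)/(-141/10))**2 = (4*(-14)*(-10/141))**2 = (560/141)**2 = 313600/19881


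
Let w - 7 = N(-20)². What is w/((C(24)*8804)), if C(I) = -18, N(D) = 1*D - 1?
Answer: -56/19809 ≈ -0.0028270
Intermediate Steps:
N(D) = -1 + D (N(D) = D - 1 = -1 + D)
w = 448 (w = 7 + (-1 - 20)² = 7 + (-21)² = 7 + 441 = 448)
w/((C(24)*8804)) = 448/((-18*8804)) = 448/(-158472) = 448*(-1/158472) = -56/19809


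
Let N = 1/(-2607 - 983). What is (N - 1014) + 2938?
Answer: 6907159/3590 ≈ 1924.0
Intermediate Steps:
N = -1/3590 (N = 1/(-3590) = -1/3590 ≈ -0.00027855)
(N - 1014) + 2938 = (-1/3590 - 1014) + 2938 = -3640261/3590 + 2938 = 6907159/3590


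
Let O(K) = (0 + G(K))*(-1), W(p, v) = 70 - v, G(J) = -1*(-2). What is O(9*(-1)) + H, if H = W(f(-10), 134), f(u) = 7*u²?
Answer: -66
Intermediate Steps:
G(J) = 2
H = -64 (H = 70 - 1*134 = 70 - 134 = -64)
O(K) = -2 (O(K) = (0 + 2)*(-1) = 2*(-1) = -2)
O(9*(-1)) + H = -2 - 64 = -66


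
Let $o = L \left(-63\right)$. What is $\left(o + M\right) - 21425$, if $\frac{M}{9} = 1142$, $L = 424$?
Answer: $-37859$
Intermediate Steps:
$o = -26712$ ($o = 424 \left(-63\right) = -26712$)
$M = 10278$ ($M = 9 \cdot 1142 = 10278$)
$\left(o + M\right) - 21425 = \left(-26712 + 10278\right) - 21425 = -16434 - 21425 = -37859$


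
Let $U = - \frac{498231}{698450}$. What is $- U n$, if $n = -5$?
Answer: $- \frac{498231}{139690} \approx -3.5667$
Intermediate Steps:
$U = - \frac{498231}{698450}$ ($U = \left(-498231\right) \frac{1}{698450} = - \frac{498231}{698450} \approx -0.71334$)
$- U n = - \frac{\left(-498231\right) \left(-5\right)}{698450} = \left(-1\right) \frac{498231}{139690} = - \frac{498231}{139690}$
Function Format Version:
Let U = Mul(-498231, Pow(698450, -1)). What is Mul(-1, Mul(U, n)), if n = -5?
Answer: Rational(-498231, 139690) ≈ -3.5667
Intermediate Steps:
U = Rational(-498231, 698450) (U = Mul(-498231, Rational(1, 698450)) = Rational(-498231, 698450) ≈ -0.71334)
Mul(-1, Mul(U, n)) = Mul(-1, Mul(Rational(-498231, 698450), -5)) = Mul(-1, Rational(498231, 139690)) = Rational(-498231, 139690)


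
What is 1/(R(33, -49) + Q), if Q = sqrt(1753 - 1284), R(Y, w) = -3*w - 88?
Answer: 59/3012 - sqrt(469)/3012 ≈ 0.012398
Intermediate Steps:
R(Y, w) = -88 - 3*w
Q = sqrt(469) ≈ 21.656
1/(R(33, -49) + Q) = 1/((-88 - 3*(-49)) + sqrt(469)) = 1/((-88 + 147) + sqrt(469)) = 1/(59 + sqrt(469))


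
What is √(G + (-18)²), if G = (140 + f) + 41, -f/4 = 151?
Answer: 3*I*√11 ≈ 9.9499*I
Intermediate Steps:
f = -604 (f = -4*151 = -604)
G = -423 (G = (140 - 604) + 41 = -464 + 41 = -423)
√(G + (-18)²) = √(-423 + (-18)²) = √(-423 + 324) = √(-99) = 3*I*√11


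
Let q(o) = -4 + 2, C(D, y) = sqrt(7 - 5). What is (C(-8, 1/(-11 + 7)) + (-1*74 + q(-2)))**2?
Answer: (76 - sqrt(2))**2 ≈ 5563.0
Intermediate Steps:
C(D, y) = sqrt(2)
q(o) = -2
(C(-8, 1/(-11 + 7)) + (-1*74 + q(-2)))**2 = (sqrt(2) + (-1*74 - 2))**2 = (sqrt(2) + (-74 - 2))**2 = (sqrt(2) - 76)**2 = (-76 + sqrt(2))**2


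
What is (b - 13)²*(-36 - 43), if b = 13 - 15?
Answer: -17775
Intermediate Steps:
b = -2
(b - 13)²*(-36 - 43) = (-2 - 13)²*(-36 - 43) = (-15)²*(-79) = 225*(-79) = -17775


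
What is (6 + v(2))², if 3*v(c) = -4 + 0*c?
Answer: 196/9 ≈ 21.778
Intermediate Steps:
v(c) = -4/3 (v(c) = (-4 + 0*c)/3 = (-4 + 0)/3 = (⅓)*(-4) = -4/3)
(6 + v(2))² = (6 - 4/3)² = (14/3)² = 196/9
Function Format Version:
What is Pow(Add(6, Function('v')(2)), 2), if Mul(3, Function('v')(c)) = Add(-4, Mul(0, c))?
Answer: Rational(196, 9) ≈ 21.778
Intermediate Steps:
Function('v')(c) = Rational(-4, 3) (Function('v')(c) = Mul(Rational(1, 3), Add(-4, Mul(0, c))) = Mul(Rational(1, 3), Add(-4, 0)) = Mul(Rational(1, 3), -4) = Rational(-4, 3))
Pow(Add(6, Function('v')(2)), 2) = Pow(Add(6, Rational(-4, 3)), 2) = Pow(Rational(14, 3), 2) = Rational(196, 9)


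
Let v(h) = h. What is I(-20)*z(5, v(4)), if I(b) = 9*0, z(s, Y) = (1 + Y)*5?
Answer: 0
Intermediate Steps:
z(s, Y) = 5 + 5*Y
I(b) = 0
I(-20)*z(5, v(4)) = 0*(5 + 5*4) = 0*(5 + 20) = 0*25 = 0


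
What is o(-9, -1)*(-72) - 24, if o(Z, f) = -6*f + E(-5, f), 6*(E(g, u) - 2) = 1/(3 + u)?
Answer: -606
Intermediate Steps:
E(g, u) = 2 + 1/(6*(3 + u))
o(Z, f) = -6*f + (37 + 12*f)/(6*(3 + f))
o(-9, -1)*(-72) - 24 = ((37 - 96*(-1) - 36*(-1)²)/(6*(3 - 1)))*(-72) - 24 = ((⅙)*(37 + 96 - 36*1)/2)*(-72) - 24 = ((⅙)*(½)*(37 + 96 - 36))*(-72) - 24 = ((⅙)*(½)*97)*(-72) - 24 = (97/12)*(-72) - 24 = -582 - 24 = -606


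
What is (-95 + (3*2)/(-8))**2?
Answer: 146689/16 ≈ 9168.1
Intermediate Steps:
(-95 + (3*2)/(-8))**2 = (-95 - 1/8*6)**2 = (-95 - 3/4)**2 = (-383/4)**2 = 146689/16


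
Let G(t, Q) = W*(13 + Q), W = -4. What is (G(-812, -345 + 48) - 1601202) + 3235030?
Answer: 1634964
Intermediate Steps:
G(t, Q) = -52 - 4*Q (G(t, Q) = -4*(13 + Q) = -52 - 4*Q)
(G(-812, -345 + 48) - 1601202) + 3235030 = ((-52 - 4*(-345 + 48)) - 1601202) + 3235030 = ((-52 - 4*(-297)) - 1601202) + 3235030 = ((-52 + 1188) - 1601202) + 3235030 = (1136 - 1601202) + 3235030 = -1600066 + 3235030 = 1634964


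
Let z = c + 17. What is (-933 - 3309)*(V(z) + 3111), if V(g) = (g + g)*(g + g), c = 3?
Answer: -19984062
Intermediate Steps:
z = 20 (z = 3 + 17 = 20)
V(g) = 4*g**2 (V(g) = (2*g)*(2*g) = 4*g**2)
(-933 - 3309)*(V(z) + 3111) = (-933 - 3309)*(4*20**2 + 3111) = -4242*(4*400 + 3111) = -4242*(1600 + 3111) = -4242*4711 = -19984062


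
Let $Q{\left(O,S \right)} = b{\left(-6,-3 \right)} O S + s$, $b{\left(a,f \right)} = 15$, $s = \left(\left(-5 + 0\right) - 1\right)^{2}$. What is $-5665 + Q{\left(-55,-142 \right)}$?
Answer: $111521$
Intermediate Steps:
$s = 36$ ($s = \left(-5 - 1\right)^{2} = \left(-6\right)^{2} = 36$)
$Q{\left(O,S \right)} = 36 + 15 O S$ ($Q{\left(O,S \right)} = 15 O S + 36 = 36 + 15 O S$)
$-5665 + Q{\left(-55,-142 \right)} = -5665 + \left(36 + 15 \left(-55\right) \left(-142\right)\right) = -5665 + \left(36 + 117150\right) = -5665 + 117186 = 111521$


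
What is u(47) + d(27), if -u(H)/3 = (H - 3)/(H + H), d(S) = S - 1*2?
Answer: 1109/47 ≈ 23.596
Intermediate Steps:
d(S) = -2 + S (d(S) = S - 2 = -2 + S)
u(H) = -3*(-3 + H)/(2*H) (u(H) = -3*(H - 3)/(H + H) = -3*(-3 + H)/(2*H))
u(47) + d(27) = (3/2)*(3 - 1*47)/47 + (-2 + 27) = (3/2)*(1/47)*(3 - 47) + 25 = (3/2)*(1/47)*(-44) + 25 = -66/47 + 25 = 1109/47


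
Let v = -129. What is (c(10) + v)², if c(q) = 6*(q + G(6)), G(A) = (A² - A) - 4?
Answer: 7569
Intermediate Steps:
G(A) = -4 + A² - A
c(q) = 156 + 6*q (c(q) = 6*(q + (-4 + 6² - 1*6)) = 6*(q + (-4 + 36 - 6)) = 6*(q + 26) = 6*(26 + q) = 156 + 6*q)
(c(10) + v)² = ((156 + 6*10) - 129)² = ((156 + 60) - 129)² = (216 - 129)² = 87² = 7569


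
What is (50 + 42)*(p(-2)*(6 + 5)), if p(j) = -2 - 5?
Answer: -7084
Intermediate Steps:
p(j) = -7
(50 + 42)*(p(-2)*(6 + 5)) = (50 + 42)*(-7*(6 + 5)) = 92*(-7*11) = 92*(-77) = -7084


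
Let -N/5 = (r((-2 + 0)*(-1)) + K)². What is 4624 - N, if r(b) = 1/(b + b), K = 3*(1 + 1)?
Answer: 77109/16 ≈ 4819.3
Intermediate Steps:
K = 6 (K = 3*2 = 6)
r(b) = 1/(2*b)
N = -3125/16 (N = -5*(1/(2*(((-2 + 0)*(-1)))) + 6)² = -5*(1/(2*((-2*(-1)))) + 6)² = -5*((½)/2 + 6)² = -5*((½)*(½) + 6)² = -5*(¼ + 6)² = -5*(25/4)² = -5*625/16 = -3125/16 ≈ -195.31)
4624 - N = 4624 - 1*(-3125/16) = 4624 + 3125/16 = 77109/16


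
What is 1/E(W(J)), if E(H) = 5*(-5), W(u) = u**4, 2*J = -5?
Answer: -1/25 ≈ -0.040000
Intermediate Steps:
J = -5/2 (J = (1/2)*(-5) = -5/2 ≈ -2.5000)
E(H) = -25
1/E(W(J)) = 1/(-25) = -1/25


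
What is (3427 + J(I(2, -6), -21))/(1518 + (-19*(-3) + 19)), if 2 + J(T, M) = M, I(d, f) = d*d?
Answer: 1702/797 ≈ 2.1355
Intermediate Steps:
I(d, f) = d²
J(T, M) = -2 + M
(3427 + J(I(2, -6), -21))/(1518 + (-19*(-3) + 19)) = (3427 + (-2 - 21))/(1518 + (-19*(-3) + 19)) = (3427 - 23)/(1518 + (57 + 19)) = 3404/(1518 + 76) = 3404/1594 = 3404*(1/1594) = 1702/797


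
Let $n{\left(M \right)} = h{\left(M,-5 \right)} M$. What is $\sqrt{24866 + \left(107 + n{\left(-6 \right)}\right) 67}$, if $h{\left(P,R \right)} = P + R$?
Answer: $\sqrt{36457} \approx 190.94$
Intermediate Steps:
$n{\left(M \right)} = M \left(-5 + M\right)$ ($n{\left(M \right)} = \left(M - 5\right) M = \left(-5 + M\right) M = M \left(-5 + M\right)$)
$\sqrt{24866 + \left(107 + n{\left(-6 \right)}\right) 67} = \sqrt{24866 + \left(107 - 6 \left(-5 - 6\right)\right) 67} = \sqrt{24866 + \left(107 - -66\right) 67} = \sqrt{24866 + \left(107 + 66\right) 67} = \sqrt{24866 + 173 \cdot 67} = \sqrt{24866 + 11591} = \sqrt{36457}$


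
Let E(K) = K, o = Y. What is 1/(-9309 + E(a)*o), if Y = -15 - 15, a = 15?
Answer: -1/9759 ≈ -0.00010247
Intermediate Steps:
Y = -30
o = -30
1/(-9309 + E(a)*o) = 1/(-9309 + 15*(-30)) = 1/(-9309 - 450) = 1/(-9759) = -1/9759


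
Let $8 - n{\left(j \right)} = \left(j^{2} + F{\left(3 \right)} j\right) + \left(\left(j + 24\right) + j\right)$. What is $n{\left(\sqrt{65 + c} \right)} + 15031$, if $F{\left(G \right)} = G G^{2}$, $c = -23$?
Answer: $14973 - 29 \sqrt{42} \approx 14785.0$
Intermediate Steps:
$F{\left(G \right)} = G^{3}$
$n{\left(j \right)} = -16 - j^{2} - 29 j$ ($n{\left(j \right)} = 8 - \left(\left(j^{2} + 3^{3} j\right) + \left(\left(j + 24\right) + j\right)\right) = 8 - \left(\left(j^{2} + 27 j\right) + \left(\left(24 + j\right) + j\right)\right) = 8 - \left(\left(j^{2} + 27 j\right) + \left(24 + 2 j\right)\right) = 8 - \left(24 + j^{2} + 29 j\right) = -16 - j^{2} - 29 j$)
$n{\left(\sqrt{65 + c} \right)} + 15031 = \left(-16 - \left(\sqrt{65 - 23}\right)^{2} - 29 \sqrt{65 - 23}\right) + 15031 = \left(-16 - \left(\sqrt{42}\right)^{2} - 29 \sqrt{42}\right) + 15031 = \left(-16 - 42 - 29 \sqrt{42}\right) + 15031 = \left(-58 - 29 \sqrt{42}\right) + 15031 = 14973 - 29 \sqrt{42}$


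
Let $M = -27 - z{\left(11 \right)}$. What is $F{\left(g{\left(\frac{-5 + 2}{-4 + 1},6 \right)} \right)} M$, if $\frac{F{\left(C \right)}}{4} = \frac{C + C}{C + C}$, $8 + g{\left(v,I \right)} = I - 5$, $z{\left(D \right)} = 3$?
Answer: $-120$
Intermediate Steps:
$g{\left(v,I \right)} = -13 + I$ ($g{\left(v,I \right)} = -8 + \left(I - 5\right) = -8 + \left(-5 + I\right) = -13 + I$)
$M = -30$ ($M = -27 - 3 = -30$)
$F{\left(C \right)} = 4$ ($F{\left(C \right)} = 4 \frac{C + C}{C + C} = 4 \frac{2 C}{2 C} = 4 \cdot 2 C \frac{1}{2 C} = 4 \cdot 1 = 4$)
$F{\left(g{\left(\frac{-5 + 2}{-4 + 1},6 \right)} \right)} M = 4 \left(-30\right) = -120$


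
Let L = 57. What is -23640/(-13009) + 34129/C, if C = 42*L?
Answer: 500578321/31143546 ≈ 16.073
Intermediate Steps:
C = 2394 (C = 42*57 = 2394)
-23640/(-13009) + 34129/C = -23640/(-13009) + 34129/2394 = -23640*(-1/13009) + 34129*(1/2394) = 23640/13009 + 34129/2394 = 500578321/31143546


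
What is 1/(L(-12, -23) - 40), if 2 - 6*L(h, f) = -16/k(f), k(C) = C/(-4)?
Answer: -69/2705 ≈ -0.025508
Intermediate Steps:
k(C) = -C/4 (k(C) = C*(-1/4) = -C/4)
L(h, f) = 1/3 - 32/(3*f) (L(h, f) = 1/3 - (-8)/(3*((-f/4))) = 1/3 - (-8)*(-4/f)/3 = 1/3 - 32/(3*f))
1/(L(-12, -23) - 40) = 1/((1/3)*(-32 - 23)/(-23) - 40) = 1/((1/3)*(-1/23)*(-55) - 40) = 1/(55/69 - 40) = 1/(-2705/69) = -69/2705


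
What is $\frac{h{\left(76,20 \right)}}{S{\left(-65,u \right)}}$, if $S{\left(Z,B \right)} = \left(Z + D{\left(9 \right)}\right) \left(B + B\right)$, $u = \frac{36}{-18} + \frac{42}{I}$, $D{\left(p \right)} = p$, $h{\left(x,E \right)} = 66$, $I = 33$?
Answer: $\frac{363}{448} \approx 0.81027$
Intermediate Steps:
$u = - \frac{8}{11}$ ($u = \frac{36}{-18} + \frac{42}{33} = 36 \left(- \frac{1}{18}\right) + 42 \cdot \frac{1}{33} = -2 + \frac{14}{11} = - \frac{8}{11} \approx -0.72727$)
$S{\left(Z,B \right)} = 2 B \left(9 + Z\right)$ ($S{\left(Z,B \right)} = \left(Z + 9\right) \left(B + B\right) = \left(9 + Z\right) 2 B = 2 B \left(9 + Z\right)$)
$\frac{h{\left(76,20 \right)}}{S{\left(-65,u \right)}} = \frac{66}{2 \left(- \frac{8}{11}\right) \left(9 - 65\right)} = \frac{66}{2 \left(- \frac{8}{11}\right) \left(-56\right)} = \frac{66}{\frac{896}{11}} = 66 \cdot \frac{11}{896} = \frac{363}{448}$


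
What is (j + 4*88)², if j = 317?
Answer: 447561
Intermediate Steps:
(j + 4*88)² = (317 + 4*88)² = (317 + 352)² = 669² = 447561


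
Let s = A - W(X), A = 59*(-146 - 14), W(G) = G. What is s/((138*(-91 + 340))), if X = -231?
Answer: -9209/34362 ≈ -0.26800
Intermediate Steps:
A = -9440 (A = 59*(-160) = -9440)
s = -9209 (s = -9440 - 1*(-231) = -9440 + 231 = -9209)
s/((138*(-91 + 340))) = -9209*1/(138*(-91 + 340)) = -9209/(138*249) = -9209/34362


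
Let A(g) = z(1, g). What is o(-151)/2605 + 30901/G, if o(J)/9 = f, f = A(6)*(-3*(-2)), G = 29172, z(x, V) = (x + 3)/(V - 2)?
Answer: 6313261/5845620 ≈ 1.0800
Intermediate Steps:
z(x, V) = (3 + x)/(-2 + V)
A(g) = 4/(-2 + g) (A(g) = (3 + 1)/(-2 + g) = 4/(-2 + g))
f = 6 (f = (4/(-2 + 6))*(-3*(-2)) = (4/4)*6 = (4*(1/4))*6 = 1*6 = 6)
o(J) = 54 (o(J) = 9*6 = 54)
o(-151)/2605 + 30901/G = 54/2605 + 30901/29172 = 54*(1/2605) + 30901*(1/29172) = 54/2605 + 2377/2244 = 6313261/5845620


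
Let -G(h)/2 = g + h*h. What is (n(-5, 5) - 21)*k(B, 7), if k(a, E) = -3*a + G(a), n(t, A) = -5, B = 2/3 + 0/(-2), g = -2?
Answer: -260/9 ≈ -28.889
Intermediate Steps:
B = ⅔ (B = 2*(⅓) + 0*(-½) = ⅔ + 0 = ⅔ ≈ 0.66667)
G(h) = 4 - 2*h² (G(h) = -2*(-2 + h*h) = -2*(-2 + h²) = 4 - 2*h²)
k(a, E) = 4 - 3*a - 2*a² (k(a, E) = -3*a + (4 - 2*a²) = 4 - 3*a - 2*a²)
(n(-5, 5) - 21)*k(B, 7) = (-5 - 21)*(4 - 3*⅔ - 2*(⅔)²) = -26*(4 - 2 - 2*4/9) = -26*(4 - 2 - 8/9) = -26*10/9 = -260/9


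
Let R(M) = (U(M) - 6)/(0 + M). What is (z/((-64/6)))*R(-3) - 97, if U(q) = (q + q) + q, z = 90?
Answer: -2227/16 ≈ -139.19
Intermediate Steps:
U(q) = 3*q (U(q) = 2*q + q = 3*q)
R(M) = (-6 + 3*M)/M (R(M) = (3*M - 6)/(0 + M) = (-6 + 3*M)/M)
(z/((-64/6)))*R(-3) - 97 = (90/((-64/6)))*(3 - 6/(-3)) - 97 = (90/((-64*1/6)))*(3 - 6*(-1/3)) - 97 = (90/(-32/3))*(3 + 2) - 97 = (90*(-3/32))*5 - 97 = -135/16*5 - 97 = -675/16 - 97 = -2227/16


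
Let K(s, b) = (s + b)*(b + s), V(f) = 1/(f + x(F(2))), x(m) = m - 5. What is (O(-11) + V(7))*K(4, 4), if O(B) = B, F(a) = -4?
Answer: -736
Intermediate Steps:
x(m) = -5 + m
V(f) = 1/(-9 + f) (V(f) = 1/(f + (-5 - 4)) = 1/(f - 9) = 1/(-9 + f))
K(s, b) = (b + s)² (K(s, b) = (b + s)*(b + s) = (b + s)²)
(O(-11) + V(7))*K(4, 4) = (-11 + 1/(-9 + 7))*(4 + 4)² = (-11 + 1/(-2))*8² = (-11 - ½)*64 = -23/2*64 = -736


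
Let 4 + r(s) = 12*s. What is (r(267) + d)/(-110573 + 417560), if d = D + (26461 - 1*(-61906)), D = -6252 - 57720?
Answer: 27595/306987 ≈ 0.089890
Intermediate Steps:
D = -63972
r(s) = -4 + 12*s
d = 24395 (d = -63972 + (26461 - 1*(-61906)) = -63972 + (26461 + 61906) = -63972 + 88367 = 24395)
(r(267) + d)/(-110573 + 417560) = ((-4 + 12*267) + 24395)/(-110573 + 417560) = ((-4 + 3204) + 24395)/306987 = (3200 + 24395)*(1/306987) = 27595*(1/306987) = 27595/306987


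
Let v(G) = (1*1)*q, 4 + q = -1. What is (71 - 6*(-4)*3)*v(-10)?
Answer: -715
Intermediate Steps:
q = -5 (q = -4 - 1 = -5)
v(G) = -5 (v(G) = (1*1)*(-5) = 1*(-5) = -5)
(71 - 6*(-4)*3)*v(-10) = (71 - 6*(-4)*3)*(-5) = (71 + 24*3)*(-5) = (71 + 72)*(-5) = 143*(-5) = -715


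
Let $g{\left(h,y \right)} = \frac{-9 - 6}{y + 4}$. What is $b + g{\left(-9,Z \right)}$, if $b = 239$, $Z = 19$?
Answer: $\frac{5482}{23} \approx 238.35$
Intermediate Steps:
$g{\left(h,y \right)} = - \frac{15}{4 + y}$
$b + g{\left(-9,Z \right)} = 239 - \frac{15}{4 + 19} = 239 - \frac{15}{23} = \frac{5482}{23}$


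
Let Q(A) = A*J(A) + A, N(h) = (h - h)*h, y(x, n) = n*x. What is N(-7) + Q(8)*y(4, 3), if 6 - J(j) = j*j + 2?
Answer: -5664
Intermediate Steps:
J(j) = 4 - j**2 (J(j) = 6 - (j*j + 2) = 6 - (j**2 + 2) = 6 - (2 + j**2) = 6 + (-2 - j**2) = 4 - j**2)
N(h) = 0 (N(h) = 0*h = 0)
Q(A) = A + A*(4 - A**2) (Q(A) = A*(4 - A**2) + A = A + A*(4 - A**2))
N(-7) + Q(8)*y(4, 3) = 0 + (8*(5 - 1*8**2))*(3*4) = 0 + (8*(5 - 1*64))*12 = 0 + (8*(5 - 64))*12 = 0 + (8*(-59))*12 = 0 - 472*12 = 0 - 5664 = -5664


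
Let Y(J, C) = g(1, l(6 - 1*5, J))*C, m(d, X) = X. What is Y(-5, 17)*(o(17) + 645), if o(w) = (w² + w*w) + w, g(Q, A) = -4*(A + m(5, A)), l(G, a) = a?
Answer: 843200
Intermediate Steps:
g(Q, A) = -8*A (g(Q, A) = -4*(A + A) = -8*A)
o(w) = w + 2*w² (o(w) = (w² + w²) + w = 2*w² + w = w + 2*w²)
Y(J, C) = -8*C*J (Y(J, C) = (-8*J)*C = -8*C*J)
Y(-5, 17)*(o(17) + 645) = (-8*17*(-5))*(17*(1 + 2*17) + 645) = 680*(17*(1 + 34) + 645) = 680*(17*35 + 645) = 680*(595 + 645) = 680*1240 = 843200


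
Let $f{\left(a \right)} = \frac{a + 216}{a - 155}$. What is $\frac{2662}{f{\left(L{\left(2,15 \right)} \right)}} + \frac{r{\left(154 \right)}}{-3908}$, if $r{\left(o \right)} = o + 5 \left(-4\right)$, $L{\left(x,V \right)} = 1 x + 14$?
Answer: $- \frac{180757679}{113332} \approx -1594.9$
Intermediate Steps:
$L{\left(x,V \right)} = 14 + x$ ($L{\left(x,V \right)} = x + 14 = 14 + x$)
$f{\left(a \right)} = \frac{216 + a}{-155 + a}$
$r{\left(o \right)} = -20 + o$ ($r{\left(o \right)} = o - 20 = -20 + o$)
$\frac{2662}{f{\left(L{\left(2,15 \right)} \right)}} + \frac{r{\left(154 \right)}}{-3908} = \frac{2662}{\frac{1}{-155 + \left(14 + 2\right)} \left(216 + \left(14 + 2\right)\right)} + \frac{-20 + 154}{-3908} = \frac{2662}{\frac{1}{-155 + 16} \left(216 + 16\right)} + 134 \left(- \frac{1}{3908}\right) = \frac{2662}{\frac{1}{-139} \cdot 232} - \frac{67}{1954} = \frac{2662}{\left(- \frac{1}{139}\right) 232} - \frac{67}{1954} = \frac{2662}{- \frac{232}{139}} - \frac{67}{1954} = 2662 \left(- \frac{139}{232}\right) - \frac{67}{1954} = - \frac{185009}{116} - \frac{67}{1954} = - \frac{180757679}{113332}$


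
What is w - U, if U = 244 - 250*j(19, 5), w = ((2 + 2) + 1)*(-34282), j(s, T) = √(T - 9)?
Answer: -171654 + 500*I ≈ -1.7165e+5 + 500.0*I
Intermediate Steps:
j(s, T) = √(-9 + T)
w = -171410 (w = (4 + 1)*(-34282) = 5*(-34282) = -171410)
U = 244 - 500*I (U = 244 - 250*√(-9 + 5) = 244 - 500*I ≈ 244.0 - 500.0*I)
w - U = -171410 - (244 - 500*I) = -171410 + (-244 + 500*I) = -171654 + 500*I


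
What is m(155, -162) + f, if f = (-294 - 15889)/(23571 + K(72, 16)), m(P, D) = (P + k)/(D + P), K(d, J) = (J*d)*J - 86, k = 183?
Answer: -14281227/293419 ≈ -48.672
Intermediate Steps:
K(d, J) = -86 + d*J² (K(d, J) = d*J² - 86 = -86 + d*J²)
m(P, D) = (183 + P)/(D + P) (m(P, D) = (P + 183)/(D + P) = (183 + P)/(D + P))
f = -16183/41917 (f = (-294 - 15889)/(23571 + (-86 + 72*16²)) = -16183/(23571 + (-86 + 72*256)) = -16183/(23571 + (-86 + 18432)) = -16183/(23571 + 18346) = -16183/41917 ≈ -0.38607)
m(155, -162) + f = (183 + 155)/(-162 + 155) - 16183/41917 = 338/(-7) - 16183/41917 = -⅐*338 - 16183/41917 = -338/7 - 16183/41917 = -14281227/293419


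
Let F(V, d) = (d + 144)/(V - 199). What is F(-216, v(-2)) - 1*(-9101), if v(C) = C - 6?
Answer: 3776779/415 ≈ 9100.7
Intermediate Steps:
v(C) = -6 + C
F(V, d) = (144 + d)/(-199 + V)
F(-216, v(-2)) - 1*(-9101) = (144 + (-6 - 2))/(-199 - 216) - 1*(-9101) = (144 - 8)/(-415) + 9101 = -1/415*136 + 9101 = -136/415 + 9101 = 3776779/415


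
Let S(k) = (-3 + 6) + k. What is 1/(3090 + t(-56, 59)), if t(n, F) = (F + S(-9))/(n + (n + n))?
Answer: 168/519067 ≈ 0.00032366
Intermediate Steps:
S(k) = 3 + k
t(n, F) = (-6 + F)/(3*n) (t(n, F) = (F + (3 - 9))/(n + (n + n)) = (F - 6)/(n + 2*n) = (-6 + F)/((3*n)) = (-6 + F)*(1/(3*n)) = (-6 + F)/(3*n))
1/(3090 + t(-56, 59)) = 1/(3090 + (1/3)*(-6 + 59)/(-56)) = 1/(3090 + (1/3)*(-1/56)*53) = 1/(3090 - 53/168) = 1/(519067/168) = 168/519067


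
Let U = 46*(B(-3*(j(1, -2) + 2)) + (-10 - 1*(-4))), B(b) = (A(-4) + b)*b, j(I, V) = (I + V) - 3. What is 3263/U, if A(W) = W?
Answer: 3263/276 ≈ 11.822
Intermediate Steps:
j(I, V) = -3 + I + V
B(b) = b*(-4 + b) (B(b) = (-4 + b)*b = b*(-4 + b))
U = 276 (U = 46*((-3*((-3 + 1 - 2) + 2))*(-4 - 3*((-3 + 1 - 2) + 2)) + (-10 - 1*(-4))) = 46*((-3*(-4 + 2))*(-4 - 3*(-4 + 2)) + (-10 + 4)) = 46*((-3*(-2))*(-4 - 3*(-2)) - 6) = 46*(6*(-4 + 6) - 6) = 46*(6*2 - 6) = 46*(12 - 6) = 46*6 = 276)
3263/U = 3263/276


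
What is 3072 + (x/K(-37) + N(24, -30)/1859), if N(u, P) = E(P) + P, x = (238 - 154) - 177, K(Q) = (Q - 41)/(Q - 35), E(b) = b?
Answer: 5551200/1859 ≈ 2986.1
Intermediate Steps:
K(Q) = (-41 + Q)/(-35 + Q)
x = -93 (x = 84 - 177 = -93)
N(u, P) = 2*P (N(u, P) = P + P = 2*P)
3072 + (x/K(-37) + N(24, -30)/1859) = 3072 + (-93*(-35 - 37)/(-41 - 37) + (2*(-30))/1859) = 3072 + (-93/(-78/(-72)) - 60*1/1859) = 3072 + (-93/((-1/72*(-78))) - 60/1859) = 3072 + (-93/13/12 - 60/1859) = 3072 + (-93*12/13 - 60/1859) = 3072 + (-1116/13 - 60/1859) = 3072 - 159648/1859 = 5551200/1859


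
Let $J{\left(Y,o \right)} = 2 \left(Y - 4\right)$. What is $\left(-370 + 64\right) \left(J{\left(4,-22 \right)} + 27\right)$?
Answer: $-8262$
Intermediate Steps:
$J{\left(Y,o \right)} = -8 + 2 Y$ ($J{\left(Y,o \right)} = 2 \left(-4 + Y\right) = -8 + 2 Y$)
$\left(-370 + 64\right) \left(J{\left(4,-22 \right)} + 27\right) = \left(-370 + 64\right) \left(\left(-8 + 2 \cdot 4\right) + 27\right) = - 306 \left(\left(-8 + 8\right) + 27\right) = - 306 \left(0 + 27\right) = \left(-306\right) 27 = -8262$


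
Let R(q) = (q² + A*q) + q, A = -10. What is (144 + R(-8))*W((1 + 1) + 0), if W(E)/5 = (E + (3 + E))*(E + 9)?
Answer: 107800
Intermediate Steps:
R(q) = q² - 9*q (R(q) = (q² - 10*q) + q = q² - 9*q)
W(E) = 5*(3 + 2*E)*(9 + E) (W(E) = 5*((E + (3 + E))*(E + 9)) = 5*((3 + 2*E)*(9 + E)) = 5*(3 + 2*E)*(9 + E))
(144 + R(-8))*W((1 + 1) + 0) = (144 - 8*(-9 - 8))*(135 + 10*((1 + 1) + 0)² + 105*((1 + 1) + 0)) = (144 - 8*(-17))*(135 + 10*(2 + 0)² + 105*(2 + 0)) = (144 + 136)*(135 + 10*2² + 105*2) = 280*(135 + 10*4 + 210) = 280*(135 + 40 + 210) = 280*385 = 107800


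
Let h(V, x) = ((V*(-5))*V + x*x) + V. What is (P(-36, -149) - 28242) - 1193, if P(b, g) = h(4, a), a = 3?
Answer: -29502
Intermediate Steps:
h(V, x) = V + x² - 5*V² (h(V, x) = ((-5*V)*V + x²) + V = (-5*V² + x²) + V = (x² - 5*V²) + V = V + x² - 5*V²)
P(b, g) = -67 (P(b, g) = 4 + 3² - 5*4² = 4 + 9 - 5*16 = 4 + 9 - 80 = -67)
(P(-36, -149) - 28242) - 1193 = (-67 - 28242) - 1193 = -28309 - 1193 = -29502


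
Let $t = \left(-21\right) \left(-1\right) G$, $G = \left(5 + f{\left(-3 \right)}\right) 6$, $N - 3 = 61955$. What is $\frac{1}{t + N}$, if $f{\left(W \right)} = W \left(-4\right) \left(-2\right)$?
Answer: $\frac{1}{59564} \approx 1.6789 \cdot 10^{-5}$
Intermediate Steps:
$N = 61958$ ($N = 3 + 61955 = 61958$)
$f{\left(W \right)} = 8 W$ ($f{\left(W \right)} = - 4 W \left(-2\right) = 8 W$)
$G = -114$ ($G = \left(5 + 8 \left(-3\right)\right) 6 = \left(5 - 24\right) 6 = \left(-19\right) 6 = -114$)
$t = -2394$ ($t = \left(-21\right) \left(-1\right) \left(-114\right) = 21 \left(-114\right) = -2394$)
$\frac{1}{t + N} = \frac{1}{-2394 + 61958} = \frac{1}{59564}$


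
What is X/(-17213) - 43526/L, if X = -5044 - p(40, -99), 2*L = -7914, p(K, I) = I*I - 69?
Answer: 807681670/68111841 ≈ 11.858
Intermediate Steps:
p(K, I) = -69 + I**2 (p(K, I) = I**2 - 69 = -69 + I**2)
L = -3957 (L = (1/2)*(-7914) = -3957)
X = -14776 (X = -5044 - (-69 + (-99)**2) = -5044 - (-69 + 9801) = -5044 - 1*9732 = -5044 - 9732 = -14776)
X/(-17213) - 43526/L = -14776/(-17213) - 43526/(-3957) = -14776*(-1/17213) - 43526*(-1/3957) = 14776/17213 + 43526/3957 = 807681670/68111841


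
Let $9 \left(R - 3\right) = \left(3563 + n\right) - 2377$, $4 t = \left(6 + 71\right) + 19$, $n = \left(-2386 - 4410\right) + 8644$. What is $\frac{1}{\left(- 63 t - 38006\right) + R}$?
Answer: $- \frac{9}{352601} \approx -2.5525 \cdot 10^{-5}$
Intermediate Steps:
$n = 1848$ ($n = -6796 + 8644 = 1848$)
$t = 24$ ($t = \frac{\left(6 + 71\right) + 19}{4} = \frac{77 + 19}{4} = \frac{1}{4} \cdot 96 = 24$)
$R = \frac{3061}{9}$ ($R = 3 + \frac{\left(3563 + 1848\right) - 2377}{9} = 3 + \frac{5411 - 2377}{9} = 3 + \frac{1}{9} \cdot 3034 = 3 + \frac{3034}{9} = \frac{3061}{9} \approx 340.11$)
$\frac{1}{\left(- 63 t - 38006\right) + R} = \frac{1}{\left(\left(-63\right) 24 - 38006\right) + \frac{3061}{9}} = \frac{1}{\left(-1512 - 38006\right) + \frac{3061}{9}} = \frac{1}{-39518 + \frac{3061}{9}} = \frac{1}{- \frac{352601}{9}} = - \frac{9}{352601}$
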